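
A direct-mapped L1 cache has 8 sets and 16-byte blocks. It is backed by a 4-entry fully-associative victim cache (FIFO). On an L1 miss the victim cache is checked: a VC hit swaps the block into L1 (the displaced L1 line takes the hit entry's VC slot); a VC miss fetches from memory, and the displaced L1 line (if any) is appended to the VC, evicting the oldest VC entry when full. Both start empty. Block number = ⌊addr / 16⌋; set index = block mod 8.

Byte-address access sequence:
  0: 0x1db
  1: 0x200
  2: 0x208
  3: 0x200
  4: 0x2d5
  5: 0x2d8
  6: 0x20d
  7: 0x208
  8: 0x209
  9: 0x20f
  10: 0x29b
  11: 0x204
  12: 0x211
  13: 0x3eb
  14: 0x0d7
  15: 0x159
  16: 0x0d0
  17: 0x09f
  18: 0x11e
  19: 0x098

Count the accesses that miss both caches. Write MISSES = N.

MISSES = 10

  [0] addr=0x1db blk=29 s=5: MISS | VC []
  [1] addr=0x200 blk=32 s=0: MISS | VC []
  [2] addr=0x208 blk=32 s=0: L1-HIT | VC []
  [3] addr=0x200 blk=32 s=0: L1-HIT | VC []
  [4] addr=0x2d5 blk=45 s=5: MISS | VC [29]
  [5] addr=0x2d8 blk=45 s=5: L1-HIT | VC [29]
  [6] addr=0x20d blk=32 s=0: L1-HIT | VC [29]
  [7] addr=0x208 blk=32 s=0: L1-HIT | VC [29]
  [8] addr=0x209 blk=32 s=0: L1-HIT | VC [29]
  [9] addr=0x20f blk=32 s=0: L1-HIT | VC [29]
  [10] addr=0x29b blk=41 s=1: MISS | VC [29]
  [11] addr=0x204 blk=32 s=0: L1-HIT | VC [29]
  [12] addr=0x211 blk=33 s=1: MISS | VC [29, 41]
  [13] addr=0x3eb blk=62 s=6: MISS | VC [29, 41]
  [14] addr=0xd7 blk=13 s=5: MISS | VC [29, 41, 45]
  [15] addr=0x159 blk=21 s=5: MISS | VC [29, 41, 45, 13]
  [16] addr=0xd0 blk=13 s=5: VC-HIT | VC [29, 41, 45, 21]
  [17] addr=0x9f blk=9 s=1: MISS | VC [41, 45, 21, 33]
  [18] addr=0x11e blk=17 s=1: MISS | VC [45, 21, 33, 9]
  [19] addr=0x98 blk=9 s=1: VC-HIT | VC [45, 21, 33, 17]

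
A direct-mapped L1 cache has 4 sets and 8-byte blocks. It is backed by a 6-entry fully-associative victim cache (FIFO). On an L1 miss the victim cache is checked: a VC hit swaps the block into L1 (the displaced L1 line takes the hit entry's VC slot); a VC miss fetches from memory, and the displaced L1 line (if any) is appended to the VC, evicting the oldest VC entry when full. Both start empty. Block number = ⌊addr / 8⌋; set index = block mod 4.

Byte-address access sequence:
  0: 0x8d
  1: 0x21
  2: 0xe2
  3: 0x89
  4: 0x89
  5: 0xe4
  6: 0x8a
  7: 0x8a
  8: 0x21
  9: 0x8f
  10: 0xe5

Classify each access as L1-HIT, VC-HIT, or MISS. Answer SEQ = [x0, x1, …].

SEQ = [MISS, MISS, MISS, L1-HIT, L1-HIT, L1-HIT, L1-HIT, L1-HIT, VC-HIT, L1-HIT, VC-HIT]

0: 0x8d (blk 17, set 1) → MISS  vc=[]
1: 0x21 (blk 4, set 0) → MISS  vc=[]
2: 0xe2 (blk 28, set 0) → MISS  vc=[4]
3: 0x89 (blk 17, set 1) → L1-HIT  vc=[4]
4: 0x89 (blk 17, set 1) → L1-HIT  vc=[4]
5: 0xe4 (blk 28, set 0) → L1-HIT  vc=[4]
6: 0x8a (blk 17, set 1) → L1-HIT  vc=[4]
7: 0x8a (blk 17, set 1) → L1-HIT  vc=[4]
8: 0x21 (blk 4, set 0) → VC-HIT  vc=[28]
9: 0x8f (blk 17, set 1) → L1-HIT  vc=[28]
10: 0xe5 (blk 28, set 0) → VC-HIT  vc=[4]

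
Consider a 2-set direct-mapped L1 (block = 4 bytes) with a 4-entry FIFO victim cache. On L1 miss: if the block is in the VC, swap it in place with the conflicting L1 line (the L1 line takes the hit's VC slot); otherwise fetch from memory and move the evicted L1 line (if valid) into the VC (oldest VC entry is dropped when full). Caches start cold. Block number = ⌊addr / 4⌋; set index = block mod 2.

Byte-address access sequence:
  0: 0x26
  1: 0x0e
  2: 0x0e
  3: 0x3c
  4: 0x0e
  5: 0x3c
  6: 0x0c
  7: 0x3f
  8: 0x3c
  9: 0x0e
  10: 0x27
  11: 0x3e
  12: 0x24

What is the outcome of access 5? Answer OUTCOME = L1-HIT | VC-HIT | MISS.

  [0] addr=0x26 blk=9 s=1: MISS | VC []
  [1] addr=0xe blk=3 s=1: MISS | VC [9]
  [2] addr=0xe blk=3 s=1: L1-HIT | VC [9]
  [3] addr=0x3c blk=15 s=1: MISS | VC [9, 3]
  [4] addr=0xe blk=3 s=1: VC-HIT | VC [9, 15]
  [5] addr=0x3c blk=15 s=1: VC-HIT | VC [9, 3]
  [6] addr=0xc blk=3 s=1: VC-HIT | VC [9, 15]
  [7] addr=0x3f blk=15 s=1: VC-HIT | VC [9, 3]
  [8] addr=0x3c blk=15 s=1: L1-HIT | VC [9, 3]
  [9] addr=0xe blk=3 s=1: VC-HIT | VC [9, 15]
  [10] addr=0x27 blk=9 s=1: VC-HIT | VC [3, 15]
  [11] addr=0x3e blk=15 s=1: VC-HIT | VC [3, 9]
  [12] addr=0x24 blk=9 s=1: VC-HIT | VC [3, 15]

OUTCOME = VC-HIT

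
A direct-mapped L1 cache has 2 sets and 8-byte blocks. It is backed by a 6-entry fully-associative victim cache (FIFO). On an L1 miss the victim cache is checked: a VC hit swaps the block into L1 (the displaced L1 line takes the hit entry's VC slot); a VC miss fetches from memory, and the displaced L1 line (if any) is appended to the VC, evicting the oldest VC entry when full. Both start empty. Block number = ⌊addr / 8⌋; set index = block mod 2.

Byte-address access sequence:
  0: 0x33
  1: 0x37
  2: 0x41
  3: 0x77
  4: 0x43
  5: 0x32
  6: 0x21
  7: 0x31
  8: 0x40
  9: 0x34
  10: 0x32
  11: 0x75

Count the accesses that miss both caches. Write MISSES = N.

0: 0x33 (blk 6, set 0) → MISS  vc=[]
1: 0x37 (blk 6, set 0) → L1-HIT  vc=[]
2: 0x41 (blk 8, set 0) → MISS  vc=[6]
3: 0x77 (blk 14, set 0) → MISS  vc=[6, 8]
4: 0x43 (blk 8, set 0) → VC-HIT  vc=[6, 14]
5: 0x32 (blk 6, set 0) → VC-HIT  vc=[8, 14]
6: 0x21 (blk 4, set 0) → MISS  vc=[8, 14, 6]
7: 0x31 (blk 6, set 0) → VC-HIT  vc=[8, 14, 4]
8: 0x40 (blk 8, set 0) → VC-HIT  vc=[6, 14, 4]
9: 0x34 (blk 6, set 0) → VC-HIT  vc=[8, 14, 4]
10: 0x32 (blk 6, set 0) → L1-HIT  vc=[8, 14, 4]
11: 0x75 (blk 14, set 0) → VC-HIT  vc=[8, 6, 4]

MISSES = 4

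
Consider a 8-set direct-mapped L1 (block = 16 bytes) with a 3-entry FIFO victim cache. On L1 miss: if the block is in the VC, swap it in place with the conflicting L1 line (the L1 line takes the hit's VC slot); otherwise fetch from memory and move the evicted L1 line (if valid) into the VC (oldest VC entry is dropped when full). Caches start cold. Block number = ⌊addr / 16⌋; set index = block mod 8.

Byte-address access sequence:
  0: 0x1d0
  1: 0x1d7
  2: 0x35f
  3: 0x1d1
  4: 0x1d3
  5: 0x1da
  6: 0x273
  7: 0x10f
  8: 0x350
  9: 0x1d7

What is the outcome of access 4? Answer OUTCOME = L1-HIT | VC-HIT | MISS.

OUTCOME = L1-HIT

0: 0x1d0 (blk 29, set 5) → MISS  vc=[]
1: 0x1d7 (blk 29, set 5) → L1-HIT  vc=[]
2: 0x35f (blk 53, set 5) → MISS  vc=[29]
3: 0x1d1 (blk 29, set 5) → VC-HIT  vc=[53]
4: 0x1d3 (blk 29, set 5) → L1-HIT  vc=[53]
5: 0x1da (blk 29, set 5) → L1-HIT  vc=[53]
6: 0x273 (blk 39, set 7) → MISS  vc=[53]
7: 0x10f (blk 16, set 0) → MISS  vc=[53]
8: 0x350 (blk 53, set 5) → VC-HIT  vc=[29]
9: 0x1d7 (blk 29, set 5) → VC-HIT  vc=[53]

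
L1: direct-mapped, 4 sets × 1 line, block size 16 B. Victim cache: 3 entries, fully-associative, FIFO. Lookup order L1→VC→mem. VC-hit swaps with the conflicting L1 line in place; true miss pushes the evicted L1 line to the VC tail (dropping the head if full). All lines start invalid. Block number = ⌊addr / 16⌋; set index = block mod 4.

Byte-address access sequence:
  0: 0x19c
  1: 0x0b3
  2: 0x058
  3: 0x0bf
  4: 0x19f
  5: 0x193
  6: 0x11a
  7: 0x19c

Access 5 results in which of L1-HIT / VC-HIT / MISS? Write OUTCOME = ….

  [0] addr=0x19c blk=25 s=1: MISS | VC []
  [1] addr=0xb3 blk=11 s=3: MISS | VC []
  [2] addr=0x58 blk=5 s=1: MISS | VC [25]
  [3] addr=0xbf blk=11 s=3: L1-HIT | VC [25]
  [4] addr=0x19f blk=25 s=1: VC-HIT | VC [5]
  [5] addr=0x193 blk=25 s=1: L1-HIT | VC [5]
  [6] addr=0x11a blk=17 s=1: MISS | VC [5, 25]
  [7] addr=0x19c blk=25 s=1: VC-HIT | VC [5, 17]

OUTCOME = L1-HIT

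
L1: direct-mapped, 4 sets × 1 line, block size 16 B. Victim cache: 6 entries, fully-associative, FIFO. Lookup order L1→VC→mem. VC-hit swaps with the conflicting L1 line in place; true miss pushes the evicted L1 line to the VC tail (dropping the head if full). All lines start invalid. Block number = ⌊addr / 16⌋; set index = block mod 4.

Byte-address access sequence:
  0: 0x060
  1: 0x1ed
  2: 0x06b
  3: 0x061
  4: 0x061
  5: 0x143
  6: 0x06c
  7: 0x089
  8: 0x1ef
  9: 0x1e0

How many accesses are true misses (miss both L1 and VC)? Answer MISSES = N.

MISSES = 4

  [0] addr=0x60 blk=6 s=2: MISS | VC []
  [1] addr=0x1ed blk=30 s=2: MISS | VC [6]
  [2] addr=0x6b blk=6 s=2: VC-HIT | VC [30]
  [3] addr=0x61 blk=6 s=2: L1-HIT | VC [30]
  [4] addr=0x61 blk=6 s=2: L1-HIT | VC [30]
  [5] addr=0x143 blk=20 s=0: MISS | VC [30]
  [6] addr=0x6c blk=6 s=2: L1-HIT | VC [30]
  [7] addr=0x89 blk=8 s=0: MISS | VC [30, 20]
  [8] addr=0x1ef blk=30 s=2: VC-HIT | VC [6, 20]
  [9] addr=0x1e0 blk=30 s=2: L1-HIT | VC [6, 20]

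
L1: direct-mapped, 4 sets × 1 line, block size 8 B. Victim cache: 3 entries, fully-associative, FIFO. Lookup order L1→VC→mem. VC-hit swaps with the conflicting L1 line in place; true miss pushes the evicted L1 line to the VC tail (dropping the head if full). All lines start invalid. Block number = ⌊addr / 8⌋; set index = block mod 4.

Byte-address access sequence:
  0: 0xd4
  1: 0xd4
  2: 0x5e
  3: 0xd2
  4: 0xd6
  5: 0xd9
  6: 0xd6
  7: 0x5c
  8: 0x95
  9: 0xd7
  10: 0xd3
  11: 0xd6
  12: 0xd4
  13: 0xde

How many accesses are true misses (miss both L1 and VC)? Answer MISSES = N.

  [0] addr=0xd4 blk=26 s=2: MISS | VC []
  [1] addr=0xd4 blk=26 s=2: L1-HIT | VC []
  [2] addr=0x5e blk=11 s=3: MISS | VC []
  [3] addr=0xd2 blk=26 s=2: L1-HIT | VC []
  [4] addr=0xd6 blk=26 s=2: L1-HIT | VC []
  [5] addr=0xd9 blk=27 s=3: MISS | VC [11]
  [6] addr=0xd6 blk=26 s=2: L1-HIT | VC [11]
  [7] addr=0x5c blk=11 s=3: VC-HIT | VC [27]
  [8] addr=0x95 blk=18 s=2: MISS | VC [27, 26]
  [9] addr=0xd7 blk=26 s=2: VC-HIT | VC [27, 18]
  [10] addr=0xd3 blk=26 s=2: L1-HIT | VC [27, 18]
  [11] addr=0xd6 blk=26 s=2: L1-HIT | VC [27, 18]
  [12] addr=0xd4 blk=26 s=2: L1-HIT | VC [27, 18]
  [13] addr=0xde blk=27 s=3: VC-HIT | VC [11, 18]

MISSES = 4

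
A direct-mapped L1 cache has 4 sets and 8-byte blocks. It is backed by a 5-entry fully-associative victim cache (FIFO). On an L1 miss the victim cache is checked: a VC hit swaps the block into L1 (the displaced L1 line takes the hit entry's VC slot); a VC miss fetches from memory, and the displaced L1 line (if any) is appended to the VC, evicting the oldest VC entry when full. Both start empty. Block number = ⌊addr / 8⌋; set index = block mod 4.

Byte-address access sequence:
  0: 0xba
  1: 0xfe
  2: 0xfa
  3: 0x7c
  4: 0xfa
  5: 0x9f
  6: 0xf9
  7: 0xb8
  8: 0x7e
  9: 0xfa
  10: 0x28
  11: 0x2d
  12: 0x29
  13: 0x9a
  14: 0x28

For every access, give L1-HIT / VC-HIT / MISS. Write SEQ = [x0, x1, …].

0: 0xba (blk 23, set 3) → MISS  vc=[]
1: 0xfe (blk 31, set 3) → MISS  vc=[23]
2: 0xfa (blk 31, set 3) → L1-HIT  vc=[23]
3: 0x7c (blk 15, set 3) → MISS  vc=[23, 31]
4: 0xfa (blk 31, set 3) → VC-HIT  vc=[23, 15]
5: 0x9f (blk 19, set 3) → MISS  vc=[23, 15, 31]
6: 0xf9 (blk 31, set 3) → VC-HIT  vc=[23, 15, 19]
7: 0xb8 (blk 23, set 3) → VC-HIT  vc=[31, 15, 19]
8: 0x7e (blk 15, set 3) → VC-HIT  vc=[31, 23, 19]
9: 0xfa (blk 31, set 3) → VC-HIT  vc=[15, 23, 19]
10: 0x28 (blk 5, set 1) → MISS  vc=[15, 23, 19]
11: 0x2d (blk 5, set 1) → L1-HIT  vc=[15, 23, 19]
12: 0x29 (blk 5, set 1) → L1-HIT  vc=[15, 23, 19]
13: 0x9a (blk 19, set 3) → VC-HIT  vc=[15, 23, 31]
14: 0x28 (blk 5, set 1) → L1-HIT  vc=[15, 23, 31]

SEQ = [MISS, MISS, L1-HIT, MISS, VC-HIT, MISS, VC-HIT, VC-HIT, VC-HIT, VC-HIT, MISS, L1-HIT, L1-HIT, VC-HIT, L1-HIT]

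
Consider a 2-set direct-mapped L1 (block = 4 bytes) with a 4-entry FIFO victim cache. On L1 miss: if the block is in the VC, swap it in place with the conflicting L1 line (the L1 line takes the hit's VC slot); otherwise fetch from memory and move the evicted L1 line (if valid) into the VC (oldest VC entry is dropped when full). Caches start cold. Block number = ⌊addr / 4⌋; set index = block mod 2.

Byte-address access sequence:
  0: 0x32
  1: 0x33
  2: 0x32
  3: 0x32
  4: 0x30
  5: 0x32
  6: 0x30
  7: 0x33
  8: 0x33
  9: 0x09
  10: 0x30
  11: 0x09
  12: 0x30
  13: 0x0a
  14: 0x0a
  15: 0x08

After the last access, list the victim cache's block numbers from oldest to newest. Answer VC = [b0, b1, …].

#0 0x32→b12/s0 MISS; vc=[]
#1 0x33→b12/s0 L1-HIT; vc=[]
#2 0x32→b12/s0 L1-HIT; vc=[]
#3 0x32→b12/s0 L1-HIT; vc=[]
#4 0x30→b12/s0 L1-HIT; vc=[]
#5 0x32→b12/s0 L1-HIT; vc=[]
#6 0x30→b12/s0 L1-HIT; vc=[]
#7 0x33→b12/s0 L1-HIT; vc=[]
#8 0x33→b12/s0 L1-HIT; vc=[]
#9 0x9→b2/s0 MISS; vc=[12]
#10 0x30→b12/s0 VC-HIT; vc=[2]
#11 0x9→b2/s0 VC-HIT; vc=[12]
#12 0x30→b12/s0 VC-HIT; vc=[2]
#13 0xa→b2/s0 VC-HIT; vc=[12]
#14 0xa→b2/s0 L1-HIT; vc=[12]
#15 0x8→b2/s0 L1-HIT; vc=[12]

VC = [12]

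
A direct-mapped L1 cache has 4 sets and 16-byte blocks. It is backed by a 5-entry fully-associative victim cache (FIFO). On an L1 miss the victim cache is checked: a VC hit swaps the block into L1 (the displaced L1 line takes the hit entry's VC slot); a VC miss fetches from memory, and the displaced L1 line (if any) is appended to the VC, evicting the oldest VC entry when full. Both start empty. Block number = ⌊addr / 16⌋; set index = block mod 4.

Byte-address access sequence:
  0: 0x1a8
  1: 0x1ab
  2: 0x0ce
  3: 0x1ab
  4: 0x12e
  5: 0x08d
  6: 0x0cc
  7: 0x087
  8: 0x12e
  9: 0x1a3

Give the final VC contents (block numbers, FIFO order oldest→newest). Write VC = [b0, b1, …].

VC = [18, 12]

#0 0x1a8→b26/s2 MISS; vc=[]
#1 0x1ab→b26/s2 L1-HIT; vc=[]
#2 0xce→b12/s0 MISS; vc=[]
#3 0x1ab→b26/s2 L1-HIT; vc=[]
#4 0x12e→b18/s2 MISS; vc=[26]
#5 0x8d→b8/s0 MISS; vc=[26,12]
#6 0xcc→b12/s0 VC-HIT; vc=[26,8]
#7 0x87→b8/s0 VC-HIT; vc=[26,12]
#8 0x12e→b18/s2 L1-HIT; vc=[26,12]
#9 0x1a3→b26/s2 VC-HIT; vc=[18,12]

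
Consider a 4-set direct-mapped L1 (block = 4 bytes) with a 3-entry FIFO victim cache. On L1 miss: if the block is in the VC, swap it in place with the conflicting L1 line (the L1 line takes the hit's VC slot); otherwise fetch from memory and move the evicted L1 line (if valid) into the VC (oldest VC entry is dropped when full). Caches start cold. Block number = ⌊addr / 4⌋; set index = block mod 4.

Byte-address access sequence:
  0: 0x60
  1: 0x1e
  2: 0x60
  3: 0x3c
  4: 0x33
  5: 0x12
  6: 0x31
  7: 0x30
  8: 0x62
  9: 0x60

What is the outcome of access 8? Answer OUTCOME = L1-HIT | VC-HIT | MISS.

  [0] addr=0x60 blk=24 s=0: MISS | VC []
  [1] addr=0x1e blk=7 s=3: MISS | VC []
  [2] addr=0x60 blk=24 s=0: L1-HIT | VC []
  [3] addr=0x3c blk=15 s=3: MISS | VC [7]
  [4] addr=0x33 blk=12 s=0: MISS | VC [7, 24]
  [5] addr=0x12 blk=4 s=0: MISS | VC [7, 24, 12]
  [6] addr=0x31 blk=12 s=0: VC-HIT | VC [7, 24, 4]
  [7] addr=0x30 blk=12 s=0: L1-HIT | VC [7, 24, 4]
  [8] addr=0x62 blk=24 s=0: VC-HIT | VC [7, 12, 4]
  [9] addr=0x60 blk=24 s=0: L1-HIT | VC [7, 12, 4]

OUTCOME = VC-HIT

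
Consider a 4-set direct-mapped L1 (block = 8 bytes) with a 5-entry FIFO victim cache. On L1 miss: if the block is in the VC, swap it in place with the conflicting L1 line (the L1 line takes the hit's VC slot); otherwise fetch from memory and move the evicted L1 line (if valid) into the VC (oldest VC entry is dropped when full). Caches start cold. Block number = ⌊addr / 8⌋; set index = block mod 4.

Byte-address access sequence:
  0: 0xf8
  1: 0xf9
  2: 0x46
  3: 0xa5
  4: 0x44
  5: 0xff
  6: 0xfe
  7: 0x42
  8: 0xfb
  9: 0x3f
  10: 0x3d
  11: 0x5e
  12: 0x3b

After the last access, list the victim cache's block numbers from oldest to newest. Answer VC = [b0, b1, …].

#0 0xf8→b31/s3 MISS; vc=[]
#1 0xf9→b31/s3 L1-HIT; vc=[]
#2 0x46→b8/s0 MISS; vc=[]
#3 0xa5→b20/s0 MISS; vc=[8]
#4 0x44→b8/s0 VC-HIT; vc=[20]
#5 0xff→b31/s3 L1-HIT; vc=[20]
#6 0xfe→b31/s3 L1-HIT; vc=[20]
#7 0x42→b8/s0 L1-HIT; vc=[20]
#8 0xfb→b31/s3 L1-HIT; vc=[20]
#9 0x3f→b7/s3 MISS; vc=[20,31]
#10 0x3d→b7/s3 L1-HIT; vc=[20,31]
#11 0x5e→b11/s3 MISS; vc=[20,31,7]
#12 0x3b→b7/s3 VC-HIT; vc=[20,31,11]

VC = [20, 31, 11]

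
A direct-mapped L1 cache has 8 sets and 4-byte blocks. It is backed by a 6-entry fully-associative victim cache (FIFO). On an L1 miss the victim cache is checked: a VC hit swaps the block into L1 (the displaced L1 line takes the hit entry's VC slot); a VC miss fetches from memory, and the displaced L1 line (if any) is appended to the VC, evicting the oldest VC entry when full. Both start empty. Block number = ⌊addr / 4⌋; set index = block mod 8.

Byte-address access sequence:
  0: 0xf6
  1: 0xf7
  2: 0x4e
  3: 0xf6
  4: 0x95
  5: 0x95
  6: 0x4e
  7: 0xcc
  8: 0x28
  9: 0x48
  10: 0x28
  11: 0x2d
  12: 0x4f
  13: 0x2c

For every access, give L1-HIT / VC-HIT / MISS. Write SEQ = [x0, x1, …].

SEQ = [MISS, L1-HIT, MISS, L1-HIT, MISS, L1-HIT, L1-HIT, MISS, MISS, MISS, VC-HIT, MISS, VC-HIT, VC-HIT]

#0 0xf6→b61/s5 MISS; vc=[]
#1 0xf7→b61/s5 L1-HIT; vc=[]
#2 0x4e→b19/s3 MISS; vc=[]
#3 0xf6→b61/s5 L1-HIT; vc=[]
#4 0x95→b37/s5 MISS; vc=[61]
#5 0x95→b37/s5 L1-HIT; vc=[61]
#6 0x4e→b19/s3 L1-HIT; vc=[61]
#7 0xcc→b51/s3 MISS; vc=[61,19]
#8 0x28→b10/s2 MISS; vc=[61,19]
#9 0x48→b18/s2 MISS; vc=[61,19,10]
#10 0x28→b10/s2 VC-HIT; vc=[61,19,18]
#11 0x2d→b11/s3 MISS; vc=[61,19,18,51]
#12 0x4f→b19/s3 VC-HIT; vc=[61,11,18,51]
#13 0x2c→b11/s3 VC-HIT; vc=[61,19,18,51]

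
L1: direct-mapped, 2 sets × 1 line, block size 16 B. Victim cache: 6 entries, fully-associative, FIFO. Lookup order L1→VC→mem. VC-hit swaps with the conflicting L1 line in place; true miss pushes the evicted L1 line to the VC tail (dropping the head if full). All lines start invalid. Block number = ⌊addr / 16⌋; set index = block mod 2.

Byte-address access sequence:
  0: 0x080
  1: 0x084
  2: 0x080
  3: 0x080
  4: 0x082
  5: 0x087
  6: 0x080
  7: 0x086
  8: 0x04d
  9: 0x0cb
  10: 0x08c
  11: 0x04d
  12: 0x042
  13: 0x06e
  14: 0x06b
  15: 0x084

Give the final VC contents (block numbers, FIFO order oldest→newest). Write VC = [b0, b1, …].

0: 0x80 (blk 8, set 0) → MISS  vc=[]
1: 0x84 (blk 8, set 0) → L1-HIT  vc=[]
2: 0x80 (blk 8, set 0) → L1-HIT  vc=[]
3: 0x80 (blk 8, set 0) → L1-HIT  vc=[]
4: 0x82 (blk 8, set 0) → L1-HIT  vc=[]
5: 0x87 (blk 8, set 0) → L1-HIT  vc=[]
6: 0x80 (blk 8, set 0) → L1-HIT  vc=[]
7: 0x86 (blk 8, set 0) → L1-HIT  vc=[]
8: 0x4d (blk 4, set 0) → MISS  vc=[8]
9: 0xcb (blk 12, set 0) → MISS  vc=[8, 4]
10: 0x8c (blk 8, set 0) → VC-HIT  vc=[12, 4]
11: 0x4d (blk 4, set 0) → VC-HIT  vc=[12, 8]
12: 0x42 (blk 4, set 0) → L1-HIT  vc=[12, 8]
13: 0x6e (blk 6, set 0) → MISS  vc=[12, 8, 4]
14: 0x6b (blk 6, set 0) → L1-HIT  vc=[12, 8, 4]
15: 0x84 (blk 8, set 0) → VC-HIT  vc=[12, 6, 4]

VC = [12, 6, 4]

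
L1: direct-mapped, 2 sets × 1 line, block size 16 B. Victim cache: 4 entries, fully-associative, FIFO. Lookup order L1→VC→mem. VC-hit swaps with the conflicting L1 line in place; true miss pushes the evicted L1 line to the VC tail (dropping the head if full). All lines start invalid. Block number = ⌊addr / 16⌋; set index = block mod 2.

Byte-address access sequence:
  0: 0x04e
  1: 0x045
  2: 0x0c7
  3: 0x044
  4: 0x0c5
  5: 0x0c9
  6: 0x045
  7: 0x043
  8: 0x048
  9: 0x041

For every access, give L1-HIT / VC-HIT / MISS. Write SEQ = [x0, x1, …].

  [0] addr=0x4e blk=4 s=0: MISS | VC []
  [1] addr=0x45 blk=4 s=0: L1-HIT | VC []
  [2] addr=0xc7 blk=12 s=0: MISS | VC [4]
  [3] addr=0x44 blk=4 s=0: VC-HIT | VC [12]
  [4] addr=0xc5 blk=12 s=0: VC-HIT | VC [4]
  [5] addr=0xc9 blk=12 s=0: L1-HIT | VC [4]
  [6] addr=0x45 blk=4 s=0: VC-HIT | VC [12]
  [7] addr=0x43 blk=4 s=0: L1-HIT | VC [12]
  [8] addr=0x48 blk=4 s=0: L1-HIT | VC [12]
  [9] addr=0x41 blk=4 s=0: L1-HIT | VC [12]

SEQ = [MISS, L1-HIT, MISS, VC-HIT, VC-HIT, L1-HIT, VC-HIT, L1-HIT, L1-HIT, L1-HIT]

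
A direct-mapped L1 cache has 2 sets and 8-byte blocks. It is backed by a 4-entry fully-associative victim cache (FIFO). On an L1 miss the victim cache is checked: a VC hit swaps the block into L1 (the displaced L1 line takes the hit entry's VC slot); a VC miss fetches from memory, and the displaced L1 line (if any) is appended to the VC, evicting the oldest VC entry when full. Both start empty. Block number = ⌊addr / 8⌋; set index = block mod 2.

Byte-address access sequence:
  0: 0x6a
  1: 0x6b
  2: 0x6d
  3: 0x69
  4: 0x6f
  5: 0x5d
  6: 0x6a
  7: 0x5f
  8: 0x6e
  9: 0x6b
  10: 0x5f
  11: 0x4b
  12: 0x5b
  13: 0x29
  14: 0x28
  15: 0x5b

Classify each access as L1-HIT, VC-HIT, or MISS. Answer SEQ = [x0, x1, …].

0: 0x6a (blk 13, set 1) → MISS  vc=[]
1: 0x6b (blk 13, set 1) → L1-HIT  vc=[]
2: 0x6d (blk 13, set 1) → L1-HIT  vc=[]
3: 0x69 (blk 13, set 1) → L1-HIT  vc=[]
4: 0x6f (blk 13, set 1) → L1-HIT  vc=[]
5: 0x5d (blk 11, set 1) → MISS  vc=[13]
6: 0x6a (blk 13, set 1) → VC-HIT  vc=[11]
7: 0x5f (blk 11, set 1) → VC-HIT  vc=[13]
8: 0x6e (blk 13, set 1) → VC-HIT  vc=[11]
9: 0x6b (blk 13, set 1) → L1-HIT  vc=[11]
10: 0x5f (blk 11, set 1) → VC-HIT  vc=[13]
11: 0x4b (blk 9, set 1) → MISS  vc=[13, 11]
12: 0x5b (blk 11, set 1) → VC-HIT  vc=[13, 9]
13: 0x29 (blk 5, set 1) → MISS  vc=[13, 9, 11]
14: 0x28 (blk 5, set 1) → L1-HIT  vc=[13, 9, 11]
15: 0x5b (blk 11, set 1) → VC-HIT  vc=[13, 9, 5]

SEQ = [MISS, L1-HIT, L1-HIT, L1-HIT, L1-HIT, MISS, VC-HIT, VC-HIT, VC-HIT, L1-HIT, VC-HIT, MISS, VC-HIT, MISS, L1-HIT, VC-HIT]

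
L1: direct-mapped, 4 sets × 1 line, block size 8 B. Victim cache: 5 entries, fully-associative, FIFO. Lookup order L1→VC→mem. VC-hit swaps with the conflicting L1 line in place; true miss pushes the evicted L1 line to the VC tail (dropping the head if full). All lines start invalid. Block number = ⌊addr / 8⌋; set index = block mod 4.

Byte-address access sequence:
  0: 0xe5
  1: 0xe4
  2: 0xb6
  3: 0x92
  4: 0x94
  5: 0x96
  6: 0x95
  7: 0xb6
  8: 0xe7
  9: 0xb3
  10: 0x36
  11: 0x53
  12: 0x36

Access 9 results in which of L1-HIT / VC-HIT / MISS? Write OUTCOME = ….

OUTCOME = L1-HIT

0: 0xe5 (blk 28, set 0) → MISS  vc=[]
1: 0xe4 (blk 28, set 0) → L1-HIT  vc=[]
2: 0xb6 (blk 22, set 2) → MISS  vc=[]
3: 0x92 (blk 18, set 2) → MISS  vc=[22]
4: 0x94 (blk 18, set 2) → L1-HIT  vc=[22]
5: 0x96 (blk 18, set 2) → L1-HIT  vc=[22]
6: 0x95 (blk 18, set 2) → L1-HIT  vc=[22]
7: 0xb6 (blk 22, set 2) → VC-HIT  vc=[18]
8: 0xe7 (blk 28, set 0) → L1-HIT  vc=[18]
9: 0xb3 (blk 22, set 2) → L1-HIT  vc=[18]
10: 0x36 (blk 6, set 2) → MISS  vc=[18, 22]
11: 0x53 (blk 10, set 2) → MISS  vc=[18, 22, 6]
12: 0x36 (blk 6, set 2) → VC-HIT  vc=[18, 22, 10]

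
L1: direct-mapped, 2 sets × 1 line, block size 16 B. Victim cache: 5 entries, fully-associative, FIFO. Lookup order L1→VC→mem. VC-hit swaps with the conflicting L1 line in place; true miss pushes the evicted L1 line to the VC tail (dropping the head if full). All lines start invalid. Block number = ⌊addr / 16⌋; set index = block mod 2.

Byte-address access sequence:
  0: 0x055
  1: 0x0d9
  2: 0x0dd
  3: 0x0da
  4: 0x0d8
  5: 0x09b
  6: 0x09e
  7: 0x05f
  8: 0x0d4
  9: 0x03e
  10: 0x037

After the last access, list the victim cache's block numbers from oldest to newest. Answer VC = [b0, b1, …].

#0 0x55→b5/s1 MISS; vc=[]
#1 0xd9→b13/s1 MISS; vc=[5]
#2 0xdd→b13/s1 L1-HIT; vc=[5]
#3 0xda→b13/s1 L1-HIT; vc=[5]
#4 0xd8→b13/s1 L1-HIT; vc=[5]
#5 0x9b→b9/s1 MISS; vc=[5,13]
#6 0x9e→b9/s1 L1-HIT; vc=[5,13]
#7 0x5f→b5/s1 VC-HIT; vc=[9,13]
#8 0xd4→b13/s1 VC-HIT; vc=[9,5]
#9 0x3e→b3/s1 MISS; vc=[9,5,13]
#10 0x37→b3/s1 L1-HIT; vc=[9,5,13]

VC = [9, 5, 13]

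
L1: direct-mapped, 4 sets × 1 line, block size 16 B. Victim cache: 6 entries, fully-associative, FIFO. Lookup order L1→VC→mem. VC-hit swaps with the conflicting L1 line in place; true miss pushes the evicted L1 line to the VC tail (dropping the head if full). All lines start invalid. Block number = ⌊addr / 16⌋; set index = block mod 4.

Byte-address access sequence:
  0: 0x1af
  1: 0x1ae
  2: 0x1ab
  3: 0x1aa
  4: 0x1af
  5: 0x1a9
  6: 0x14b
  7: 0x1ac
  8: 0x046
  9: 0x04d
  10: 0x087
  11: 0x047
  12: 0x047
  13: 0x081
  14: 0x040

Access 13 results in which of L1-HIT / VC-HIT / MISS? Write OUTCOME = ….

0: 0x1af (blk 26, set 2) → MISS  vc=[]
1: 0x1ae (blk 26, set 2) → L1-HIT  vc=[]
2: 0x1ab (blk 26, set 2) → L1-HIT  vc=[]
3: 0x1aa (blk 26, set 2) → L1-HIT  vc=[]
4: 0x1af (blk 26, set 2) → L1-HIT  vc=[]
5: 0x1a9 (blk 26, set 2) → L1-HIT  vc=[]
6: 0x14b (blk 20, set 0) → MISS  vc=[]
7: 0x1ac (blk 26, set 2) → L1-HIT  vc=[]
8: 0x46 (blk 4, set 0) → MISS  vc=[20]
9: 0x4d (blk 4, set 0) → L1-HIT  vc=[20]
10: 0x87 (blk 8, set 0) → MISS  vc=[20, 4]
11: 0x47 (blk 4, set 0) → VC-HIT  vc=[20, 8]
12: 0x47 (blk 4, set 0) → L1-HIT  vc=[20, 8]
13: 0x81 (blk 8, set 0) → VC-HIT  vc=[20, 4]
14: 0x40 (blk 4, set 0) → VC-HIT  vc=[20, 8]

OUTCOME = VC-HIT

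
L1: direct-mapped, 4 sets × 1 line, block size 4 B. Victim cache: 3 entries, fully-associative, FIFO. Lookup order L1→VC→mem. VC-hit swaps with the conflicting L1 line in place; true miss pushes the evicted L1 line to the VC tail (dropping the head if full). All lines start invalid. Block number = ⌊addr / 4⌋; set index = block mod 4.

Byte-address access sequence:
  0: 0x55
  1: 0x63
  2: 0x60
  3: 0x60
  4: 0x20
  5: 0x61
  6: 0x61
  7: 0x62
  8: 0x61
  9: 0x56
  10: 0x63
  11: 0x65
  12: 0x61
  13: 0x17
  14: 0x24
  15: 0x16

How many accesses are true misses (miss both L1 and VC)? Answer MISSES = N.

MISSES = 6

0: 0x55 (blk 21, set 1) → MISS  vc=[]
1: 0x63 (blk 24, set 0) → MISS  vc=[]
2: 0x60 (blk 24, set 0) → L1-HIT  vc=[]
3: 0x60 (blk 24, set 0) → L1-HIT  vc=[]
4: 0x20 (blk 8, set 0) → MISS  vc=[24]
5: 0x61 (blk 24, set 0) → VC-HIT  vc=[8]
6: 0x61 (blk 24, set 0) → L1-HIT  vc=[8]
7: 0x62 (blk 24, set 0) → L1-HIT  vc=[8]
8: 0x61 (blk 24, set 0) → L1-HIT  vc=[8]
9: 0x56 (blk 21, set 1) → L1-HIT  vc=[8]
10: 0x63 (blk 24, set 0) → L1-HIT  vc=[8]
11: 0x65 (blk 25, set 1) → MISS  vc=[8, 21]
12: 0x61 (blk 24, set 0) → L1-HIT  vc=[8, 21]
13: 0x17 (blk 5, set 1) → MISS  vc=[8, 21, 25]
14: 0x24 (blk 9, set 1) → MISS  vc=[21, 25, 5]
15: 0x16 (blk 5, set 1) → VC-HIT  vc=[21, 25, 9]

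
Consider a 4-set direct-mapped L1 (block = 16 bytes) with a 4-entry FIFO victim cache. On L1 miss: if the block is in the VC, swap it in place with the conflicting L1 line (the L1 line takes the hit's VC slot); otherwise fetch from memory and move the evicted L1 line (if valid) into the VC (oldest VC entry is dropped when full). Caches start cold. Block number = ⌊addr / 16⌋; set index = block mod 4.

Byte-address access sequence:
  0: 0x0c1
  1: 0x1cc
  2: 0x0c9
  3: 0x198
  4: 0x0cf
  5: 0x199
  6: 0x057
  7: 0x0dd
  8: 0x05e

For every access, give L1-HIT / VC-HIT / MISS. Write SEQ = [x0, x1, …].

SEQ = [MISS, MISS, VC-HIT, MISS, L1-HIT, L1-HIT, MISS, MISS, VC-HIT]

0: 0xc1 (blk 12, set 0) → MISS  vc=[]
1: 0x1cc (blk 28, set 0) → MISS  vc=[12]
2: 0xc9 (blk 12, set 0) → VC-HIT  vc=[28]
3: 0x198 (blk 25, set 1) → MISS  vc=[28]
4: 0xcf (blk 12, set 0) → L1-HIT  vc=[28]
5: 0x199 (blk 25, set 1) → L1-HIT  vc=[28]
6: 0x57 (blk 5, set 1) → MISS  vc=[28, 25]
7: 0xdd (blk 13, set 1) → MISS  vc=[28, 25, 5]
8: 0x5e (blk 5, set 1) → VC-HIT  vc=[28, 25, 13]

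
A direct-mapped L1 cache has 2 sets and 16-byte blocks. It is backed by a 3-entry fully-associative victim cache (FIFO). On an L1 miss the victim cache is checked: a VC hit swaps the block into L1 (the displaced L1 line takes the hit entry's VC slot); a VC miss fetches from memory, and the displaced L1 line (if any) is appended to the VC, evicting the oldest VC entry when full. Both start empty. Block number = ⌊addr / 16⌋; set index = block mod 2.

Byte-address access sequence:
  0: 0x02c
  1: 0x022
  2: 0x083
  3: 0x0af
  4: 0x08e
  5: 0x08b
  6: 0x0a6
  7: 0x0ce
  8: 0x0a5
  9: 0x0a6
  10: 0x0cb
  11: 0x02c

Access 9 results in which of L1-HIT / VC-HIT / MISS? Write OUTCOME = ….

  [0] addr=0x2c blk=2 s=0: MISS | VC []
  [1] addr=0x22 blk=2 s=0: L1-HIT | VC []
  [2] addr=0x83 blk=8 s=0: MISS | VC [2]
  [3] addr=0xaf blk=10 s=0: MISS | VC [2, 8]
  [4] addr=0x8e blk=8 s=0: VC-HIT | VC [2, 10]
  [5] addr=0x8b blk=8 s=0: L1-HIT | VC [2, 10]
  [6] addr=0xa6 blk=10 s=0: VC-HIT | VC [2, 8]
  [7] addr=0xce blk=12 s=0: MISS | VC [2, 8, 10]
  [8] addr=0xa5 blk=10 s=0: VC-HIT | VC [2, 8, 12]
  [9] addr=0xa6 blk=10 s=0: L1-HIT | VC [2, 8, 12]
  [10] addr=0xcb blk=12 s=0: VC-HIT | VC [2, 8, 10]
  [11] addr=0x2c blk=2 s=0: VC-HIT | VC [12, 8, 10]

OUTCOME = L1-HIT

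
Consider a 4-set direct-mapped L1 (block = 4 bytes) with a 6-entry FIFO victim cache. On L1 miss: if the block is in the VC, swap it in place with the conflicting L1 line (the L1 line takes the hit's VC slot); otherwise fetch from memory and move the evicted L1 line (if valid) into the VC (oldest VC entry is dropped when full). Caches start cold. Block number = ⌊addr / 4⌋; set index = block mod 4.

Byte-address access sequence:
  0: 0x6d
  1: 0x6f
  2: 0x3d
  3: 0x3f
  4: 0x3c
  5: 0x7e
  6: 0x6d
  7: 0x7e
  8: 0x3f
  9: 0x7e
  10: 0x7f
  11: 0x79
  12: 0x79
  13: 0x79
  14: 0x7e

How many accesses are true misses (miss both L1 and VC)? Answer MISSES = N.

MISSES = 4

0: 0x6d (blk 27, set 3) → MISS  vc=[]
1: 0x6f (blk 27, set 3) → L1-HIT  vc=[]
2: 0x3d (blk 15, set 3) → MISS  vc=[27]
3: 0x3f (blk 15, set 3) → L1-HIT  vc=[27]
4: 0x3c (blk 15, set 3) → L1-HIT  vc=[27]
5: 0x7e (blk 31, set 3) → MISS  vc=[27, 15]
6: 0x6d (blk 27, set 3) → VC-HIT  vc=[31, 15]
7: 0x7e (blk 31, set 3) → VC-HIT  vc=[27, 15]
8: 0x3f (blk 15, set 3) → VC-HIT  vc=[27, 31]
9: 0x7e (blk 31, set 3) → VC-HIT  vc=[27, 15]
10: 0x7f (blk 31, set 3) → L1-HIT  vc=[27, 15]
11: 0x79 (blk 30, set 2) → MISS  vc=[27, 15]
12: 0x79 (blk 30, set 2) → L1-HIT  vc=[27, 15]
13: 0x79 (blk 30, set 2) → L1-HIT  vc=[27, 15]
14: 0x7e (blk 31, set 3) → L1-HIT  vc=[27, 15]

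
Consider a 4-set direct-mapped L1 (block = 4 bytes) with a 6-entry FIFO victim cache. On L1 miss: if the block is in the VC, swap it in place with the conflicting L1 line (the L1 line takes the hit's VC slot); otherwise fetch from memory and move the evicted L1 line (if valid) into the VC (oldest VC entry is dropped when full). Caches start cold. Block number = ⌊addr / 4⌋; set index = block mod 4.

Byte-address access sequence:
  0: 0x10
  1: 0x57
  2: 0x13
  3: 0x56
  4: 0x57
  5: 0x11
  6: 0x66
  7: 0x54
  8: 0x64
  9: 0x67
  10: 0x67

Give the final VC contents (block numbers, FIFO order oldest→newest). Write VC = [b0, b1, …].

VC = [21]

#0 0x10→b4/s0 MISS; vc=[]
#1 0x57→b21/s1 MISS; vc=[]
#2 0x13→b4/s0 L1-HIT; vc=[]
#3 0x56→b21/s1 L1-HIT; vc=[]
#4 0x57→b21/s1 L1-HIT; vc=[]
#5 0x11→b4/s0 L1-HIT; vc=[]
#6 0x66→b25/s1 MISS; vc=[21]
#7 0x54→b21/s1 VC-HIT; vc=[25]
#8 0x64→b25/s1 VC-HIT; vc=[21]
#9 0x67→b25/s1 L1-HIT; vc=[21]
#10 0x67→b25/s1 L1-HIT; vc=[21]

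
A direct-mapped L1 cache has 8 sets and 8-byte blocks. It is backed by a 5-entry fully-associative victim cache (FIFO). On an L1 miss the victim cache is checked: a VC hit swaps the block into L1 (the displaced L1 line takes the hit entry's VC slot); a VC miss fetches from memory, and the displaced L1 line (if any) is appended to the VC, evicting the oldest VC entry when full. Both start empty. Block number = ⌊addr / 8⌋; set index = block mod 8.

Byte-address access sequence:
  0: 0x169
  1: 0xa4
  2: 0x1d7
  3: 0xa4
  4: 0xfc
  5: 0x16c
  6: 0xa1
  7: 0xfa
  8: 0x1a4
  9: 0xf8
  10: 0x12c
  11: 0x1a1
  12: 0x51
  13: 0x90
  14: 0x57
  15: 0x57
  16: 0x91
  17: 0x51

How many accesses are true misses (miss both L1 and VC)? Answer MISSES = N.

MISSES = 8

  [0] addr=0x169 blk=45 s=5: MISS | VC []
  [1] addr=0xa4 blk=20 s=4: MISS | VC []
  [2] addr=0x1d7 blk=58 s=2: MISS | VC []
  [3] addr=0xa4 blk=20 s=4: L1-HIT | VC []
  [4] addr=0xfc blk=31 s=7: MISS | VC []
  [5] addr=0x16c blk=45 s=5: L1-HIT | VC []
  [6] addr=0xa1 blk=20 s=4: L1-HIT | VC []
  [7] addr=0xfa blk=31 s=7: L1-HIT | VC []
  [8] addr=0x1a4 blk=52 s=4: MISS | VC [20]
  [9] addr=0xf8 blk=31 s=7: L1-HIT | VC [20]
  [10] addr=0x12c blk=37 s=5: MISS | VC [20, 45]
  [11] addr=0x1a1 blk=52 s=4: L1-HIT | VC [20, 45]
  [12] addr=0x51 blk=10 s=2: MISS | VC [20, 45, 58]
  [13] addr=0x90 blk=18 s=2: MISS | VC [20, 45, 58, 10]
  [14] addr=0x57 blk=10 s=2: VC-HIT | VC [20, 45, 58, 18]
  [15] addr=0x57 blk=10 s=2: L1-HIT | VC [20, 45, 58, 18]
  [16] addr=0x91 blk=18 s=2: VC-HIT | VC [20, 45, 58, 10]
  [17] addr=0x51 blk=10 s=2: VC-HIT | VC [20, 45, 58, 18]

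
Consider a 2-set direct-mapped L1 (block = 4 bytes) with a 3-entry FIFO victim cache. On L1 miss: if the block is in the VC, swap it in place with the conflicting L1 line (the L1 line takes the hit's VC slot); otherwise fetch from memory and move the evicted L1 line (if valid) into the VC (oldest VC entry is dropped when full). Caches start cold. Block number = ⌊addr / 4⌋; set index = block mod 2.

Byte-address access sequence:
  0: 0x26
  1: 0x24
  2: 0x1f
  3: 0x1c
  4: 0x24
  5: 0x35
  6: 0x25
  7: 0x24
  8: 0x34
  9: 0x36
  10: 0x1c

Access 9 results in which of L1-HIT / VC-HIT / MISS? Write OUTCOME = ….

OUTCOME = L1-HIT

  [0] addr=0x26 blk=9 s=1: MISS | VC []
  [1] addr=0x24 blk=9 s=1: L1-HIT | VC []
  [2] addr=0x1f blk=7 s=1: MISS | VC [9]
  [3] addr=0x1c blk=7 s=1: L1-HIT | VC [9]
  [4] addr=0x24 blk=9 s=1: VC-HIT | VC [7]
  [5] addr=0x35 blk=13 s=1: MISS | VC [7, 9]
  [6] addr=0x25 blk=9 s=1: VC-HIT | VC [7, 13]
  [7] addr=0x24 blk=9 s=1: L1-HIT | VC [7, 13]
  [8] addr=0x34 blk=13 s=1: VC-HIT | VC [7, 9]
  [9] addr=0x36 blk=13 s=1: L1-HIT | VC [7, 9]
  [10] addr=0x1c blk=7 s=1: VC-HIT | VC [13, 9]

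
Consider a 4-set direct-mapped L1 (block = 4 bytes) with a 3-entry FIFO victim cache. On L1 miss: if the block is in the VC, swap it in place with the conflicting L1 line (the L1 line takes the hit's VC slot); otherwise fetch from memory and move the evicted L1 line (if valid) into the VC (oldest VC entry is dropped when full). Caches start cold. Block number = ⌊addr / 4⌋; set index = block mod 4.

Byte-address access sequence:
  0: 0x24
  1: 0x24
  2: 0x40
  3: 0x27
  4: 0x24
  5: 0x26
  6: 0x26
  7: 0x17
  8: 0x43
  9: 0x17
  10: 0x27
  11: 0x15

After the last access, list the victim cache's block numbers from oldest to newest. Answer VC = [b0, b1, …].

VC = [9]

  [0] addr=0x24 blk=9 s=1: MISS | VC []
  [1] addr=0x24 blk=9 s=1: L1-HIT | VC []
  [2] addr=0x40 blk=16 s=0: MISS | VC []
  [3] addr=0x27 blk=9 s=1: L1-HIT | VC []
  [4] addr=0x24 blk=9 s=1: L1-HIT | VC []
  [5] addr=0x26 blk=9 s=1: L1-HIT | VC []
  [6] addr=0x26 blk=9 s=1: L1-HIT | VC []
  [7] addr=0x17 blk=5 s=1: MISS | VC [9]
  [8] addr=0x43 blk=16 s=0: L1-HIT | VC [9]
  [9] addr=0x17 blk=5 s=1: L1-HIT | VC [9]
  [10] addr=0x27 blk=9 s=1: VC-HIT | VC [5]
  [11] addr=0x15 blk=5 s=1: VC-HIT | VC [9]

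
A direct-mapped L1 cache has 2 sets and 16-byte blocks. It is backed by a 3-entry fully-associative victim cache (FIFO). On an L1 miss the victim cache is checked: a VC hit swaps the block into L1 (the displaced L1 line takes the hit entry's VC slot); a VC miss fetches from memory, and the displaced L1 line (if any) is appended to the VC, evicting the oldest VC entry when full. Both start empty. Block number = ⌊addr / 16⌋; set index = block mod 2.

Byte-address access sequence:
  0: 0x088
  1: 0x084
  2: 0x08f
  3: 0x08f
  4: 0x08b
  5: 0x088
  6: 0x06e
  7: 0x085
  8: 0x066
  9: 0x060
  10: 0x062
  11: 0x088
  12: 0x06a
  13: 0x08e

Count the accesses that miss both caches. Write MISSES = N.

MISSES = 2

#0 0x88→b8/s0 MISS; vc=[]
#1 0x84→b8/s0 L1-HIT; vc=[]
#2 0x8f→b8/s0 L1-HIT; vc=[]
#3 0x8f→b8/s0 L1-HIT; vc=[]
#4 0x8b→b8/s0 L1-HIT; vc=[]
#5 0x88→b8/s0 L1-HIT; vc=[]
#6 0x6e→b6/s0 MISS; vc=[8]
#7 0x85→b8/s0 VC-HIT; vc=[6]
#8 0x66→b6/s0 VC-HIT; vc=[8]
#9 0x60→b6/s0 L1-HIT; vc=[8]
#10 0x62→b6/s0 L1-HIT; vc=[8]
#11 0x88→b8/s0 VC-HIT; vc=[6]
#12 0x6a→b6/s0 VC-HIT; vc=[8]
#13 0x8e→b8/s0 VC-HIT; vc=[6]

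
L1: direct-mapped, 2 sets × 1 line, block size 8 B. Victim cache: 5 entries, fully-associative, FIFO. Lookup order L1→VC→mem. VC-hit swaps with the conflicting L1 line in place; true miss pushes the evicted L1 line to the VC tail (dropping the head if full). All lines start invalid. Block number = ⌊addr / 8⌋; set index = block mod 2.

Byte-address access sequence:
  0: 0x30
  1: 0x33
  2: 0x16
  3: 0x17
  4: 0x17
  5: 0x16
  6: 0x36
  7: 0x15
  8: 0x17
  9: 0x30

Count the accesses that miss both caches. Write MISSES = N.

MISSES = 2

0: 0x30 (blk 6, set 0) → MISS  vc=[]
1: 0x33 (blk 6, set 0) → L1-HIT  vc=[]
2: 0x16 (blk 2, set 0) → MISS  vc=[6]
3: 0x17 (blk 2, set 0) → L1-HIT  vc=[6]
4: 0x17 (blk 2, set 0) → L1-HIT  vc=[6]
5: 0x16 (blk 2, set 0) → L1-HIT  vc=[6]
6: 0x36 (blk 6, set 0) → VC-HIT  vc=[2]
7: 0x15 (blk 2, set 0) → VC-HIT  vc=[6]
8: 0x17 (blk 2, set 0) → L1-HIT  vc=[6]
9: 0x30 (blk 6, set 0) → VC-HIT  vc=[2]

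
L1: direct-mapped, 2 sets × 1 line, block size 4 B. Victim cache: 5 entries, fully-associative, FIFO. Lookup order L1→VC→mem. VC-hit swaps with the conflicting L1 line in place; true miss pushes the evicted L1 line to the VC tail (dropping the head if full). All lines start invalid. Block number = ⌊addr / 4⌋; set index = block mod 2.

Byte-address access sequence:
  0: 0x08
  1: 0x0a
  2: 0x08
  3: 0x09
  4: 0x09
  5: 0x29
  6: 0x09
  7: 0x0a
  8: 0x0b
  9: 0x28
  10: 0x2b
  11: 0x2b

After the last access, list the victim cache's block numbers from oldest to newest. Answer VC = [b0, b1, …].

#0 0x8→b2/s0 MISS; vc=[]
#1 0xa→b2/s0 L1-HIT; vc=[]
#2 0x8→b2/s0 L1-HIT; vc=[]
#3 0x9→b2/s0 L1-HIT; vc=[]
#4 0x9→b2/s0 L1-HIT; vc=[]
#5 0x29→b10/s0 MISS; vc=[2]
#6 0x9→b2/s0 VC-HIT; vc=[10]
#7 0xa→b2/s0 L1-HIT; vc=[10]
#8 0xb→b2/s0 L1-HIT; vc=[10]
#9 0x28→b10/s0 VC-HIT; vc=[2]
#10 0x2b→b10/s0 L1-HIT; vc=[2]
#11 0x2b→b10/s0 L1-HIT; vc=[2]

VC = [2]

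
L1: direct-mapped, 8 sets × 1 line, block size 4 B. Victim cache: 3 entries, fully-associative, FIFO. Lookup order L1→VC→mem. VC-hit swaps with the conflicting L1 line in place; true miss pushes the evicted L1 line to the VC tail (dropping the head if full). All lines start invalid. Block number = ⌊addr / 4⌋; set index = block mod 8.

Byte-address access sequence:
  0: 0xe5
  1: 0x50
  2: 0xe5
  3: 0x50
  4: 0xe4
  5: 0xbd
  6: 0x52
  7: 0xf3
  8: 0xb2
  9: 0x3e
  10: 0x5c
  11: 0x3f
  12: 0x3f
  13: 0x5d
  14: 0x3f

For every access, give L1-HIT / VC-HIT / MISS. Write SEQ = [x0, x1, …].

  [0] addr=0xe5 blk=57 s=1: MISS | VC []
  [1] addr=0x50 blk=20 s=4: MISS | VC []
  [2] addr=0xe5 blk=57 s=1: L1-HIT | VC []
  [3] addr=0x50 blk=20 s=4: L1-HIT | VC []
  [4] addr=0xe4 blk=57 s=1: L1-HIT | VC []
  [5] addr=0xbd blk=47 s=7: MISS | VC []
  [6] addr=0x52 blk=20 s=4: L1-HIT | VC []
  [7] addr=0xf3 blk=60 s=4: MISS | VC [20]
  [8] addr=0xb2 blk=44 s=4: MISS | VC [20, 60]
  [9] addr=0x3e blk=15 s=7: MISS | VC [20, 60, 47]
  [10] addr=0x5c blk=23 s=7: MISS | VC [60, 47, 15]
  [11] addr=0x3f blk=15 s=7: VC-HIT | VC [60, 47, 23]
  [12] addr=0x3f blk=15 s=7: L1-HIT | VC [60, 47, 23]
  [13] addr=0x5d blk=23 s=7: VC-HIT | VC [60, 47, 15]
  [14] addr=0x3f blk=15 s=7: VC-HIT | VC [60, 47, 23]

SEQ = [MISS, MISS, L1-HIT, L1-HIT, L1-HIT, MISS, L1-HIT, MISS, MISS, MISS, MISS, VC-HIT, L1-HIT, VC-HIT, VC-HIT]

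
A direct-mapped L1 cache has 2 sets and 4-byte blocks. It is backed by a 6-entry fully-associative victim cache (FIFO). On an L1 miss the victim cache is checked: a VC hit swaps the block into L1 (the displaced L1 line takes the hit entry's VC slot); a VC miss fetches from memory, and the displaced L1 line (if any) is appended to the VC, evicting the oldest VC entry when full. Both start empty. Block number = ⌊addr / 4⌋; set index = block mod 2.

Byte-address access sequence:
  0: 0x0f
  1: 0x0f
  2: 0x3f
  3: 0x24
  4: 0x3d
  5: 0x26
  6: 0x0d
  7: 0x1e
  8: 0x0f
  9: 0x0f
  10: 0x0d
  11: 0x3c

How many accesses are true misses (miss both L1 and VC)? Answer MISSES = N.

MISSES = 4

0: 0xf (blk 3, set 1) → MISS  vc=[]
1: 0xf (blk 3, set 1) → L1-HIT  vc=[]
2: 0x3f (blk 15, set 1) → MISS  vc=[3]
3: 0x24 (blk 9, set 1) → MISS  vc=[3, 15]
4: 0x3d (blk 15, set 1) → VC-HIT  vc=[3, 9]
5: 0x26 (blk 9, set 1) → VC-HIT  vc=[3, 15]
6: 0xd (blk 3, set 1) → VC-HIT  vc=[9, 15]
7: 0x1e (blk 7, set 1) → MISS  vc=[9, 15, 3]
8: 0xf (blk 3, set 1) → VC-HIT  vc=[9, 15, 7]
9: 0xf (blk 3, set 1) → L1-HIT  vc=[9, 15, 7]
10: 0xd (blk 3, set 1) → L1-HIT  vc=[9, 15, 7]
11: 0x3c (blk 15, set 1) → VC-HIT  vc=[9, 3, 7]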